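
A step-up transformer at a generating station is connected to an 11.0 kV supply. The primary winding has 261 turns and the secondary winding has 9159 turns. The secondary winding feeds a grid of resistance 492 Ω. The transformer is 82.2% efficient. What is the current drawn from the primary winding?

V_s = 11000 × 9159/261 = 386010 V.
I_s = V_s/R = 386010/492 = 784.58 A.
P_out = V_s I_s = 386010 × 784.58 = 3.0286×10^8 W.
P_in = P_out/η = 3.0286×10^8/0.822 = 3.6844×10^8 W.
I_p = P_in/V_p = 3.6844×10^8/11000 = 33500 A.

I_p ≈ 33500 A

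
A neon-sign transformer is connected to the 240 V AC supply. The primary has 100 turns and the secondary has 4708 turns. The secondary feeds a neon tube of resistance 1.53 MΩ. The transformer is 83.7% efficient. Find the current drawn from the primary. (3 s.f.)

V_s = 240 × 4708/100 = 11299 V.
I_s = V_s/R = 11299/(1.53×10^6) = 0.0073851 A.
P_out = V_s I_s = 11299 × 0.0073851 = 83.446 W.
P_in = P_out/η = 83.446/0.837 = 99.696 W.
I_p = P_in/V_p = 99.696/240 = 0.415 A.

I_p ≈ 0.415 A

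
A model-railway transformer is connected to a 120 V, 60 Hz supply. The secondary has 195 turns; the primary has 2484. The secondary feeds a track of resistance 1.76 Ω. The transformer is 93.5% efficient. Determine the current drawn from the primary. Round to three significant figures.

V_s = 120 × 195/2484 = 9.4203 V.
I_s = V_s/R = 9.4203/1.76 = 5.3524 A.
P_out = V_s I_s = 9.4203 × 5.3524 = 50.422 W.
P_in = P_out/η = 50.422/0.935 = 53.927 W.
I_p = P_in/V_p = 53.927/120 = 0.449 A.

I_p ≈ 0.449 A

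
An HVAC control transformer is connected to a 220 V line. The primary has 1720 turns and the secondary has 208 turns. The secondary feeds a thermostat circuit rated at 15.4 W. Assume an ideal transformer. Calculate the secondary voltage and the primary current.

V_s ≈ 26.6 V, I_p ≈ 0.0700 A

V_s = V_p × N_s/N_p = 220 × 208/1720 = 26.605 V.
I_s = P/V_s = 15.4/26.605 = 0.57885 A.
I_p = I_s × N_s/N_p = 0.57885 × 208/1720 = 0.0700 A.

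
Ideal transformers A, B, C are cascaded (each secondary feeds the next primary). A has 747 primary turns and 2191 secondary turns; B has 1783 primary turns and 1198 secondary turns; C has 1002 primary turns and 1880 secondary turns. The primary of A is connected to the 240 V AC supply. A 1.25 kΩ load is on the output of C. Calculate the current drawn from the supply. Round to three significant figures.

Secondary of A: V = 240.00 × 2191/747 = 703.94 V.
Secondary of B: V = 703.94 × 1198/1783 = 472.98 V.
Secondary of C: V = 472.98 × 1880/1002 = 887.42 V.
I_load = 887.42/1250 = 0.70994 A, so P_out = 887.42 × 0.70994 = 630.01 W.
All ideal ⇒ P_in = P_out, so I_supply = 630.01/240 = 2.63 A.

I_supply ≈ 2.63 A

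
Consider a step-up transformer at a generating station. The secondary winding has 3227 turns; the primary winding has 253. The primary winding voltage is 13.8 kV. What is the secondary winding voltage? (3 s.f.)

V_s ≈ 176000 V

V_s/V_p = N_s/N_p, so V_s = 13800 × 3227/253 = 176000 V.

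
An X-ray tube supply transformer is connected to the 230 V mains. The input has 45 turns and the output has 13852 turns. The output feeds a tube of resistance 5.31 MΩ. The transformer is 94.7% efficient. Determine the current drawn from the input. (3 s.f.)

V_out = 230 × 13852/45 = 70799 V.
I_out = V_out/R = 70799/(5.31×10^6) = 0.013333 A.
P_out = V_out I_out = 70799 × 0.013333 = 943.98 W.
P_in = P_out/η = 943.98/0.947 = 996.81 W.
I_in = P_in/V_in = 996.81/230 = 4.33 A.

I_in ≈ 4.33 A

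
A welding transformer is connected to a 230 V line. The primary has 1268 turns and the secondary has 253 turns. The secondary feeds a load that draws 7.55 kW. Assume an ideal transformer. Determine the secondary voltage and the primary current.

V_s ≈ 45.9 V, I_p ≈ 32.8 A

V_s = V_p × N_s/N_p = 230 × 253/1268 = 45.891 V.
I_s = P/V_s = 7550/45.891 = 164.52 A.
I_p = I_s × N_s/N_p = 164.52 × 253/1268 = 32.8 A.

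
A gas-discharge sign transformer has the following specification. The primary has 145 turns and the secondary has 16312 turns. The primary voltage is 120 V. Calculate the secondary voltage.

V_s ≈ 13500 V

V_s/V_p = N_s/N_p, so V_s = 120 × 16312/145 = 13500 V.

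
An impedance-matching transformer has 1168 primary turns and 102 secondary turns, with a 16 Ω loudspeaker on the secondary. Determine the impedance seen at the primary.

Z_p = (N_p/N_s)² × Z_s = (1168/102)² × 16 = 2100 Ω.

Z_p ≈ 2100 Ω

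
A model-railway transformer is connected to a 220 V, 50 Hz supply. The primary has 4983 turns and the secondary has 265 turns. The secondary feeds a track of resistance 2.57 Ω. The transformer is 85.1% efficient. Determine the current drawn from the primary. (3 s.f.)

V_s = 220 × 265/4983 = 11.700 V.
I_s = V_s/R = 11.700/2.57 = 4.5524 A.
P_out = V_s I_s = 11.700 × 4.5524 = 53.263 W.
P_in = P_out/η = 53.263/0.851 = 62.588 W.
I_p = P_in/V_p = 62.588/220 = 0.284 A.

I_p ≈ 0.284 A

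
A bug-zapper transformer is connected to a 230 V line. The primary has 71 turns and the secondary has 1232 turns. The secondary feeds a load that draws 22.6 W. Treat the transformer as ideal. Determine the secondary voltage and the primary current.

V_s ≈ 3990 V, I_p ≈ 0.0983 A

V_s = V_p × N_s/N_p = 230 × 1232/71 = 3991.0 V.
I_s = P/V_s = 22.6/3991.0 = 0.0056628 A.
I_p = I_s × N_s/N_p = 0.0056628 × 1232/71 = 0.0983 A.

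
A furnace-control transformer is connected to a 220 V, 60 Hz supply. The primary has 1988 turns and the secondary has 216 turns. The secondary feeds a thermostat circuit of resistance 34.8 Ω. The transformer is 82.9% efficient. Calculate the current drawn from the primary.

I_p ≈ 0.0900 A

V_s = 220 × 216/1988 = 23.903 V.
I_s = V_s/R = 23.903/34.8 = 0.68688 A.
P_out = V_s I_s = 23.903 × 0.68688 = 16.419 W.
P_in = P_out/η = 16.419/0.829 = 19.806 W.
I_p = P_in/V_p = 19.806/220 = 0.0900 A.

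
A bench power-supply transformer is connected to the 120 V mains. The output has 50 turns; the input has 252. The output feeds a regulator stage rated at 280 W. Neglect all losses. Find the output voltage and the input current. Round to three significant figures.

V_out = V_in × N_out/N_in = 120 × 50/252 = 23.810 V.
I_out = P/V_out = 280/23.810 = 11.760 A.
I_in = I_out × N_out/N_in = 11.760 × 50/252 = 2.33 A.

V_out ≈ 23.8 V, I_in ≈ 2.33 A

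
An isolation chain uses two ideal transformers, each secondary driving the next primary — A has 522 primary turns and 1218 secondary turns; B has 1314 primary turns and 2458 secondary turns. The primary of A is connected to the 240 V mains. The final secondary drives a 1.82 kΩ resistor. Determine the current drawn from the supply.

Secondary of A: V = 240.00 × 1218/522 = 560.00 V.
Secondary of B: V = 560.00 × 2458/1314 = 1047.5 V.
I_load = 1047.5/1820 = 0.57558 A, so P_out = 1047.5 × 0.57558 = 602.94 W.
All ideal ⇒ P_in = P_out, so I_supply = 602.94/240 = 2.51 A.

I_supply ≈ 2.51 A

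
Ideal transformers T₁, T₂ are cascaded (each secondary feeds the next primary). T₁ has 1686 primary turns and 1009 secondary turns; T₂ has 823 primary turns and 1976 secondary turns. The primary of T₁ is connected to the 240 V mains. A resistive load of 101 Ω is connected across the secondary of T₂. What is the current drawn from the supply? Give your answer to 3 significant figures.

I_supply ≈ 4.91 A

Secondary of T₁: V = 240.00 × 1009/1686 = 143.63 V.
Secondary of T₂: V = 143.63 × 1976/823 = 344.85 V.
I_load = 344.85/101 = 3.4144 A, so P_out = 344.85 × 3.4144 = 1177.5 W.
All ideal ⇒ P_in = P_out, so I_supply = 1177.5/240 = 4.91 A.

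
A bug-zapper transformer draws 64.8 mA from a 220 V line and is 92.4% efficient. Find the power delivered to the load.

P_out ≈ 13.2 W

P_in = V_p I_p = 220 × 0.0648 = 14.256 W.
P_out = η P_in = 0.924 × 14.256 = 13.2 W.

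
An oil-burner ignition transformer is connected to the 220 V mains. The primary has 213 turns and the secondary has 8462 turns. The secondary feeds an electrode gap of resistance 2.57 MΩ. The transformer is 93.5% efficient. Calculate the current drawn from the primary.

V_s = 220 × 8462/213 = 8740.1 V.
I_s = V_s/R = 8740.1/(2.57×10^6) = 0.0034008 A.
P_out = V_s I_s = 8740.1 × 0.0034008 = 29.723 W.
P_in = P_out/η = 29.723/0.935 = 31.790 W.
I_p = P_in/V_p = 31.790/220 = 0.144 A.

I_p ≈ 0.144 A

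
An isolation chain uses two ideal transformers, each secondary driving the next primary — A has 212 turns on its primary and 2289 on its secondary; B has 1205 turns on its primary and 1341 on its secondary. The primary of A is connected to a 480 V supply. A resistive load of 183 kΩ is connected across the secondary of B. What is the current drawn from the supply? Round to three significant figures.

Secondary of A: V = 480.00 × 2289/212 = 5182.6 V.
Secondary of B: V = 5182.6 × 1341/1205 = 5767.6 V.
I_load = 5767.6/183000 = 0.031517 A, so P_out = 5767.6 × 0.031517 = 181.78 W.
All ideal ⇒ P_in = P_out, so I_supply = 181.78/480 = 0.379 A.

I_supply ≈ 0.379 A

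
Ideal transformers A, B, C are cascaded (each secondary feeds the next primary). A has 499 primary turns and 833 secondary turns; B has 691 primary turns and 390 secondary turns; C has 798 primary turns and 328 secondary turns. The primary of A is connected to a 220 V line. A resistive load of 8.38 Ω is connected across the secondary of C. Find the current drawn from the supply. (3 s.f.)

Secondary of A: V = 220.00 × 833/499 = 367.25 V.
Secondary of B: V = 367.25 × 390/691 = 207.28 V.
Secondary of C: V = 207.28 × 328/798 = 85.197 V.
I_load = 85.197/8.38 = 10.167 A, so P_out = 85.197 × 10.167 = 866.17 W.
All ideal ⇒ P_in = P_out, so I_supply = 866.17/220 = 3.94 A.

I_supply ≈ 3.94 A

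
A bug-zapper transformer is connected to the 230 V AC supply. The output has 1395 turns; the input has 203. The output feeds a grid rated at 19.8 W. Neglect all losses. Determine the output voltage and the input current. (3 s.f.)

V_out = V_in × N_out/N_in = 230 × 1395/203 = 1580.5 V.
I_out = P/V_out = 19.8/1580.5 = 0.012527 A.
I_in = I_out × N_out/N_in = 0.012527 × 1395/203 = 0.0861 A.

V_out ≈ 1580 V, I_in ≈ 0.0861 A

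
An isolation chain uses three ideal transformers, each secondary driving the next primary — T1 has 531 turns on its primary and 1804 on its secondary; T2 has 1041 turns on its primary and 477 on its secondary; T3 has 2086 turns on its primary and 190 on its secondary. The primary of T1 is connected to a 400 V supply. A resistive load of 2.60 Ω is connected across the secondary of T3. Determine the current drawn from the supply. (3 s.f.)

Secondary of T1: V = 400.00 × 1804/531 = 1358.9 V.
Secondary of T2: V = 1358.9 × 477/1041 = 622.69 V.
Secondary of T3: V = 622.69 × 190/2086 = 56.716 V.
I_load = 56.716/2.60 = 21.814 A, so P_out = 56.716 × 21.814 = 1237.2 W.
All ideal ⇒ P_in = P_out, so I_supply = 1237.2/400 = 3.09 A.

I_supply ≈ 3.09 A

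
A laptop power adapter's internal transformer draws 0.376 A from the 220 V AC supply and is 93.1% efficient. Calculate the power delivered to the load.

P_in = V_p I_p = 220 × 0.376 = 82.720 W.
P_out = η P_in = 0.931 × 82.720 = 77.0 W.

P_out ≈ 77.0 W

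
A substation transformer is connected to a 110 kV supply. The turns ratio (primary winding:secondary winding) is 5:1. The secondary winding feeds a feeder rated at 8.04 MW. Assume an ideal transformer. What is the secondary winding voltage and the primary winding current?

V_s ≈ 22000 V, I_p ≈ 73.1 A

V_s = V_p × N_s/N_p = 110000 × 1/5 = 22000 V.
I_s = P/V_s = 8.04×10^6/22000 = 365.45 A.
I_p = I_s × N_s/N_p = 365.45 × 1/5 = 73.1 A.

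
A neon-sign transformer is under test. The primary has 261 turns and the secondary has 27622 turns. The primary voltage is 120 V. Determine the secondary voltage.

V_s ≈ 12700 V

V_s/V_p = N_s/N_p, so V_s = 120 × 27622/261 = 12700 V.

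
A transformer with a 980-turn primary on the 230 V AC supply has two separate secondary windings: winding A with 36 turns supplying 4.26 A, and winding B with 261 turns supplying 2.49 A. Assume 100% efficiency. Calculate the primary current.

I_p ≈ 0.820 A

V_A = 230 × 36/980 = 8.4490 V; V_B = 230 × 261/980 = 61.255 V.
P_out = V_A I_A + V_B I_B = 8.4490×4.26 + 61.255×2.49 = 35.993 + 152.53 = 188.52 W.
Ideal ⇒ P_in = P_out, so I_p = P_out/V_p = 188.52/230 = 0.820 A.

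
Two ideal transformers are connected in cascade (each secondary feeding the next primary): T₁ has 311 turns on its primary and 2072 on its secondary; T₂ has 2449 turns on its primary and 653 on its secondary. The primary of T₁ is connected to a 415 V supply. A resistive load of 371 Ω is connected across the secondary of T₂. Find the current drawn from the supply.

I_supply ≈ 3.53 A

Secondary of T₁: V = 415.00 × 2072/311 = 2764.9 V.
Secondary of T₂: V = 2764.9 × 653/2449 = 737.23 V.
I_load = 737.23/371 = 1.9871 A, so P_out = 737.23 × 1.9871 = 1465.0 W.
All ideal ⇒ P_in = P_out, so I_supply = 1465.0/415 = 3.53 A.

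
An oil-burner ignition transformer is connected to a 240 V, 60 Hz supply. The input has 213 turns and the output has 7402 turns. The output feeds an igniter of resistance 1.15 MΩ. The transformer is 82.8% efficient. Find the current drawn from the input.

I_in ≈ 0.304 A

V_out = 240 × 7402/213 = 8340.3 V.
I_out = V_out/R = 8340.3/(1.15×10^6) = 0.0072524 A.
P_out = V_out I_out = 8340.3 × 0.0072524 = 60.487 W.
P_in = P_out/η = 60.487/0.828 = 73.052 W.
I_in = P_in/V_in = 73.052/240 = 0.304 A.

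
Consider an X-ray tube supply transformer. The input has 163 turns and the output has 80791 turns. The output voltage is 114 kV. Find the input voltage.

V_in ≈ 230 V

V_in/V_out = N_in/N_out, so V_in = 114000 × 163/80791 = 230 V.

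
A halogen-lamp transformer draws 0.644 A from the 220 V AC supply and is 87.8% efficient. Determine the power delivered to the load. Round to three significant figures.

P_in = V_p I_p = 220 × 0.644 = 141.68 W.
P_out = η P_in = 0.878 × 141.68 = 124 W.

P_out ≈ 124 W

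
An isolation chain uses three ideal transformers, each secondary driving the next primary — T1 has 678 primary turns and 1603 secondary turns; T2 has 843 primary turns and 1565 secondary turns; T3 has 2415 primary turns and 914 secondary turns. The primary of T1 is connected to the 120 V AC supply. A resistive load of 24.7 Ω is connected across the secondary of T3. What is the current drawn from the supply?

I_supply ≈ 13.4 A

After T1: V = 120.00 × 1603/678 = 283.72 V.
After T2: V = 283.72 × 1565/843 = 526.71 V.
After T3: V = 526.71 × 914/2415 = 199.34 V.
I_load = 199.34/24.7 = 8.0706 A, so P_out = 199.34 × 8.0706 = 1608.8 W.
All ideal ⇒ P_in = P_out, so I_supply = 1608.8/120 = 13.4 A.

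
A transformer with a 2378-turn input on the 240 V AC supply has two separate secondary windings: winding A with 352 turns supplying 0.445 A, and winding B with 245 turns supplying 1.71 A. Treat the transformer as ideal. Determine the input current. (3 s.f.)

I_in ≈ 0.242 A

V_A = 240 × 352/2378 = 35.526 V; V_B = 240 × 245/2378 = 24.727 V.
P_out = V_A I_A + V_B I_B = 35.526×0.445 + 24.727×1.71 = 15.809 + 42.283 = 58.092 W.
Ideal ⇒ P_in = P_out, so I_in = P_out/V_in = 58.092/240 = 0.242 A.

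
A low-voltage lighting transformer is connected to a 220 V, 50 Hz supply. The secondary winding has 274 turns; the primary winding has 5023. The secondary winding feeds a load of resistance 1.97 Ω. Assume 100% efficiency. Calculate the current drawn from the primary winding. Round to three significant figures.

V_s = V_p × N_s/N_p = 220 × 274/5023 = 12.001 V.
I_s = V_s/R = 12.001/1.97 = 6.0918 A.
For an ideal transformer I_p N_p = I_s N_s, so I_p = 6.0918 × 274/5023 = 0.332 A.

I_p ≈ 0.332 A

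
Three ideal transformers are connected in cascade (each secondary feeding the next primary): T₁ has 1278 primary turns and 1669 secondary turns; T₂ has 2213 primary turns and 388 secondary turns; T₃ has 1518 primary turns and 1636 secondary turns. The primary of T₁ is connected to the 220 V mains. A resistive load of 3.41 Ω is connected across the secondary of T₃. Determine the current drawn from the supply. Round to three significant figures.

Secondary of T₁: V = 220.00 × 1669/1278 = 287.31 V.
Secondary of T₂: V = 287.31 × 388/2213 = 50.373 V.
Secondary of T₃: V = 50.373 × 1636/1518 = 54.289 V.
I_load = 54.289/3.41 = 15.920 A, so P_out = 54.289 × 15.920 = 864.30 W.
All ideal ⇒ P_in = P_out, so I_supply = 864.30/220 = 3.93 A.

I_supply ≈ 3.93 A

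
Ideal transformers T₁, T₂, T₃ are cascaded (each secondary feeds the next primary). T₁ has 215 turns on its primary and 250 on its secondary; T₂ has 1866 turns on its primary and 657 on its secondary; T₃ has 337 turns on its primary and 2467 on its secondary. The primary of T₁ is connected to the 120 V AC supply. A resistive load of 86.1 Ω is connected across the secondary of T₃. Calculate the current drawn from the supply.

Secondary of T₁: V = 120.00 × 250/215 = 139.53 V.
Secondary of T₂: V = 139.53 × 657/1866 = 49.129 V.
Secondary of T₃: V = 49.129 × 2467/337 = 359.65 V.
I_load = 359.65/86.1 = 4.1771 A, so P_out = 359.65 × 4.1771 = 1502.3 W.
All ideal ⇒ P_in = P_out, so I_supply = 1502.3/120 = 12.5 A.

I_supply ≈ 12.5 A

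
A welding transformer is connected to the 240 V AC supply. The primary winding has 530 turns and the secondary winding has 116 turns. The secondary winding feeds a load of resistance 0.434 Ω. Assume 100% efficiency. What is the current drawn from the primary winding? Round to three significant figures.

V_s = V_p × N_s/N_p = 240 × 116/530 = 52.528 V.
I_s = V_s/R = 52.528/0.434 = 121.03 A.
For an ideal transformer I_p N_p = I_s N_s, so I_p = 121.03 × 116/530 = 26.5 A.

I_p ≈ 26.5 A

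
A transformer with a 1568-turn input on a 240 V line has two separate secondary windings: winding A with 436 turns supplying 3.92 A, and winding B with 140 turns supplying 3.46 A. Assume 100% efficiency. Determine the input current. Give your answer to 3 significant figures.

V_A = 240 × 436/1568 = 66.735 V; V_B = 240 × 140/1568 = 21.429 V.
P_out = V_A I_A + V_B I_B = 66.735×3.92 + 21.429×3.46 = 261.60 + 74.143 = 335.74 W.
Ideal ⇒ P_in = P_out, so I_in = P_out/V_in = 335.74/240 = 1.40 A.

I_in ≈ 1.40 A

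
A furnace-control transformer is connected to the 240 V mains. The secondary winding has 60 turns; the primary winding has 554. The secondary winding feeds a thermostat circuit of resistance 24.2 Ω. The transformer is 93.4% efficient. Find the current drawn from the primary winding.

I_p ≈ 0.125 A

V_s = 240 × 60/554 = 25.993 V.
I_s = V_s/R = 25.993/24.2 = 1.0741 A.
P_out = V_s I_s = 25.993 × 1.0741 = 27.918 W.
P_in = P_out/η = 27.918/0.934 = 29.891 W.
I_p = P_in/V_p = 29.891/240 = 0.125 A.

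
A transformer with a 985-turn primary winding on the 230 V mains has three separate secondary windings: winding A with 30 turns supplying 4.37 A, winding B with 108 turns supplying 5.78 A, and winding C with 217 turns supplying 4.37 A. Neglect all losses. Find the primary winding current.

I_p ≈ 1.73 A

V_A = 230 × 30/985 = 7.0051 V; V_B = 230 × 108/985 = 25.218 V; V_C = 230 × 217/985 = 50.670 V.
P_out = V_A I_A + V_B I_B + V_C I_C = 7.0051×4.37 + 25.218×5.78 + 50.670×4.37 = 30.612 + 145.76 + 221.43 = 397.80 W.
Ideal ⇒ P_in = P_out, so I_p = P_out/V_p = 397.80/230 = 1.73 A.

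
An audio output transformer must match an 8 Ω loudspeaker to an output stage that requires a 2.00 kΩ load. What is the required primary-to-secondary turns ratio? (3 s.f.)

N_p/N_s ≈ 15.8

Z_p/Z_s = (N_p/N_s)², so N_p/N_s = √(2000/8) = √250 = 15.8.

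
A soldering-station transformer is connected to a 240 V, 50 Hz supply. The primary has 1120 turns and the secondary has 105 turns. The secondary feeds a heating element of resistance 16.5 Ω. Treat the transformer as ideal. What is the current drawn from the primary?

V_s = V_p × N_s/N_p = 240 × 105/1120 = 22.500 V.
I_s = V_s/R = 22.500/16.5 = 1.3636 A.
For an ideal transformer I_p N_p = I_s N_s, so I_p = 1.3636 × 105/1120 = 0.128 A.

I_p ≈ 0.128 A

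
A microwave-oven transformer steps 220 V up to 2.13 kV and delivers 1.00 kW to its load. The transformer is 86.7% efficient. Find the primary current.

P_in = P_out/η = 1000/0.867 = 1153.4 W.
I_p = P_in/V_p = 1153.4/220 = 5.24 A.

I_p ≈ 5.24 A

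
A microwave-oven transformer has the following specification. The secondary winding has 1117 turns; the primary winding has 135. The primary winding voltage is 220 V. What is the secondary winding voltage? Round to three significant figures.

V_s/V_p = N_s/N_p, so V_s = 220 × 1117/135 = 1820 V.

V_s ≈ 1820 V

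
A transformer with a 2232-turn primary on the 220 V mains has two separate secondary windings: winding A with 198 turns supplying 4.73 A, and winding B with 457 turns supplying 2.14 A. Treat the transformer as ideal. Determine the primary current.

I_p ≈ 0.858 A

V_A = 220 × 198/2232 = 19.516 V; V_B = 220 × 457/2232 = 45.045 V.
P_out = V_A I_A + V_B I_B = 19.516×4.73 + 45.045×2.14 = 92.311 + 96.396 = 188.71 W.
Ideal ⇒ P_in = P_out, so I_p = P_out/V_p = 188.71/220 = 0.858 A.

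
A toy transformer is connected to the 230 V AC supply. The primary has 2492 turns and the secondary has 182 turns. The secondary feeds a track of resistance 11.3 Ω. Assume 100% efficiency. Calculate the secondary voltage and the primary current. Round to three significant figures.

V_s = V_p × N_s/N_p = 230 × 182/2492 = 16.798 V.
I_s = V_s/R = 16.798/11.3 = 1.4865 A.
I_p = I_s × N_s/N_p = 1.4865 × 182/2492 = 0.109 A.

V_s ≈ 16.8 V, I_p ≈ 0.109 A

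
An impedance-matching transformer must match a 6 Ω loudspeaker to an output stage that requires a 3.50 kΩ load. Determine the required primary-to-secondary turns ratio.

N_p/N_s ≈ 24.2

Z_p/Z_s = (N_p/N_s)², so N_p/N_s = √(3500/6) = √583 = 24.2.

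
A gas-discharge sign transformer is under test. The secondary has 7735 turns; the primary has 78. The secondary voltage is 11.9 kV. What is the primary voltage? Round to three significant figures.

V_p ≈ 120 V

V_p/V_s = N_p/N_s, so V_p = 11900 × 78/7735 = 120 V.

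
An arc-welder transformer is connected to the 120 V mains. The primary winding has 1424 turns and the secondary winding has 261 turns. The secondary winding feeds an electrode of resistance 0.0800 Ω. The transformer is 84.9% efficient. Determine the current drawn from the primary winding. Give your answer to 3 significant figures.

I_p ≈ 59.4 A

V_s = 120 × 261/1424 = 21.994 V.
I_s = V_s/R = 21.994/0.0800 = 274.93 A.
P_out = V_s I_s = 21.994 × 274.93 = 6046.9 W.
P_in = P_out/η = 6046.9/0.849 = 7122.4 W.
I_p = P_in/V_p = 7122.4/120 = 59.4 A.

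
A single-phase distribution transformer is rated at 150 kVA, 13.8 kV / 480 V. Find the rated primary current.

I_p = S/V_p = 150000/13800 = 10.9 A.

I_p ≈ 10.9 A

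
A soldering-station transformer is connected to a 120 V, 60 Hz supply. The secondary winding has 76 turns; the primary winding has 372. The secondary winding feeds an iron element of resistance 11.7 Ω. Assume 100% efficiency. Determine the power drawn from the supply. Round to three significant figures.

P ≈ 51.4 W

V_s = V_p × N_s/N_p = 120 × 76/372 = 24.516 V.
I_s = V_s/R = 24.516/11.7 = 2.0954 A.
I_p = I_s × N_s/N_p = 2.0954 × 76/372 = 0.42809 A.
P = V_p I_p = 120 × 0.42809 = 51.4 W.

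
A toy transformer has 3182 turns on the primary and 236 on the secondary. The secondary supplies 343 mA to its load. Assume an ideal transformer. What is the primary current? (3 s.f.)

For an ideal transformer I_p/I_s = N_s/N_p, so I_p = 0.343 × 236/3182 = 0.0254 A.

I_p ≈ 0.0254 A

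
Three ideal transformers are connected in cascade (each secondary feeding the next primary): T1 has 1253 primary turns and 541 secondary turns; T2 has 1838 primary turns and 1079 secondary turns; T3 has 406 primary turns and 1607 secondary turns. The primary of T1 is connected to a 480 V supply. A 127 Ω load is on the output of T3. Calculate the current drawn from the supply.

After T1: V = 480.00 × 541/1253 = 207.25 V.
After T2: V = 207.25 × 1079/1838 = 121.66 V.
After T3: V = 121.66 × 1607/406 = 481.56 V.
I_load = 481.56/127 = 3.7918 A, so P_out = 481.56 × 3.7918 = 1826.0 W.
All ideal ⇒ P_in = P_out, so I_supply = 1826.0/480 = 3.80 A.

I_supply ≈ 3.80 A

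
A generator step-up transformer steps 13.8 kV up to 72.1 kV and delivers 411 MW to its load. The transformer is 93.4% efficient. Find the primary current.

I_p ≈ 31900 A

P_in = P_out/η = 4.11×10^8/0.934 = 4.4004×10^8 W.
I_p = P_in/V_p = 4.4004×10^8/13800 = 31900 A.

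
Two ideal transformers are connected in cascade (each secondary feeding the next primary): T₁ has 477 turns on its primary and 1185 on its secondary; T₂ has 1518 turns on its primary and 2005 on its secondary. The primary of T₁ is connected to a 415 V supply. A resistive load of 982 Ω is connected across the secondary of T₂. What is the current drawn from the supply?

I_supply ≈ 4.55 A

After T₁: V = 415.00 × 1185/477 = 1031.0 V.
After T₂: V = 1031.0 × 2005/1518 = 1361.7 V.
I_load = 1361.7/982 = 1.3867 A, so P_out = 1361.7 × 1.3867 = 1888.3 W.
All ideal ⇒ P_in = P_out, so I_supply = 1888.3/415 = 4.55 A.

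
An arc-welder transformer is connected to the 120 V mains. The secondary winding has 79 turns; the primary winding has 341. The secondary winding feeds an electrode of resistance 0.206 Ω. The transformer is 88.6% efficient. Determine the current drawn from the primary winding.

V_s = 120 × 79/341 = 27.801 V.
I_s = V_s/R = 27.801/0.206 = 134.95 A.
P_out = V_s I_s = 27.801 × 134.95 = 3751.8 W.
P_in = P_out/η = 3751.8/0.886 = 4234.5 W.
I_p = P_in/V_p = 4234.5/120 = 35.3 A.

I_p ≈ 35.3 A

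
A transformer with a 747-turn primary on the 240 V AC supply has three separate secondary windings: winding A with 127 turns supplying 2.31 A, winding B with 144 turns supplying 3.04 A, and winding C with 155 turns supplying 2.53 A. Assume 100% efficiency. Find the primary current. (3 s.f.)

V_A = 240 × 127/747 = 40.803 V; V_B = 240 × 144/747 = 46.265 V; V_C = 240 × 155/747 = 49.799 V.
P_out = V_A I_A + V_B I_B + V_C I_C = 40.803×2.31 + 46.265×3.04 + 49.799×2.53 = 94.255 + 140.65 + 125.99 = 360.89 W.
Ideal ⇒ P_in = P_out, so I_p = P_out/V_p = 360.89/240 = 1.50 A.

I_p ≈ 1.50 A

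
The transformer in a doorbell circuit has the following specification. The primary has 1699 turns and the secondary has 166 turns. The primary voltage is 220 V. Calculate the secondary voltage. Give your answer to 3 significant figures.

V_s/V_p = N_s/N_p, so V_s = 220 × 166/1699 = 21.5 V.

V_s ≈ 21.5 V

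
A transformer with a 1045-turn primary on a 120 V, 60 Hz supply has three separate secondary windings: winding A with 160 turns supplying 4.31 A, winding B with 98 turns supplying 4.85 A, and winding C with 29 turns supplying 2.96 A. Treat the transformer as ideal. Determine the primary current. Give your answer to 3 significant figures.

V_A = 120 × 160/1045 = 18.373 V; V_B = 120 × 98/1045 = 11.254 V; V_C = 120 × 29/1045 = 3.3301 V.
P_out = V_A I_A + V_B I_B + V_C I_C = 18.373×4.31 + 11.254×4.85 + 3.3301×2.96 = 79.189 + 54.580 + 9.8572 = 143.63 W.
Ideal ⇒ P_in = P_out, so I_p = P_out/V_p = 143.63/120 = 1.20 A.

I_p ≈ 1.20 A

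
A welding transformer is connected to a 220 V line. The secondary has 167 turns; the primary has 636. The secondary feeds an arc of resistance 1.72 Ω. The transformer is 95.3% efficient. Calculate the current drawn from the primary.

I_p ≈ 9.25 A

V_s = 220 × 167/636 = 57.767 V.
I_s = V_s/R = 57.767/1.72 = 33.586 A.
P_out = V_s I_s = 57.767 × 33.586 = 1940.2 W.
P_in = P_out/η = 1940.2/0.953 = 2035.8 W.
I_p = P_in/V_p = 2035.8/220 = 9.25 A.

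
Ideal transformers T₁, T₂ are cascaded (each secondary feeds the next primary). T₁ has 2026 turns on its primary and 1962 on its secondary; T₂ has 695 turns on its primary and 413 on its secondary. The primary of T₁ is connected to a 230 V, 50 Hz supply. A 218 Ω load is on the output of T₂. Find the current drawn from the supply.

Secondary of T₁: V = 230.00 × 1962/2026 = 222.73 V.
Secondary of T₂: V = 222.73 × 413/695 = 132.36 V.
I_load = 132.36/218 = 0.60715 A, so P_out = 132.36 × 0.60715 = 80.362 W.
All ideal ⇒ P_in = P_out, so I_supply = 80.362/230 = 0.349 A.

I_supply ≈ 0.349 A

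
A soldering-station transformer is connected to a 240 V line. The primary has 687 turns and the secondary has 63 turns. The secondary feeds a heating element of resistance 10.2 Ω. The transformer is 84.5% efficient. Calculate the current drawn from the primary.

V_s = 240 × 63/687 = 22.009 V.
I_s = V_s/R = 22.009/10.2 = 2.1577 A.
P_out = V_s I_s = 22.009 × 2.1577 = 47.489 W.
P_in = P_out/η = 47.489/0.845 = 56.200 W.
I_p = P_in/V_p = 56.200/240 = 0.234 A.

I_p ≈ 0.234 A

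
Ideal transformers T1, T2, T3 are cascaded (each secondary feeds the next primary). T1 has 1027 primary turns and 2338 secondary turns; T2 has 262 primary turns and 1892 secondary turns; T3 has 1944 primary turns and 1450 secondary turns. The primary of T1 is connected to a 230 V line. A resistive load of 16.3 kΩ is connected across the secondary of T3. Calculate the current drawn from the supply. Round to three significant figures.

After T1: V = 230.00 × 2338/1027 = 523.60 V.
After T2: V = 523.60 × 1892/262 = 3781.1 V.
After T3: V = 3781.1 × 1450/1944 = 2820.3 V.
I_load = 2820.3/16300 = 0.17302 A, so P_out = 2820.3 × 0.17302 = 487.98 W.
All ideal ⇒ P_in = P_out, so I_supply = 487.98/230 = 2.12 A.

I_supply ≈ 2.12 A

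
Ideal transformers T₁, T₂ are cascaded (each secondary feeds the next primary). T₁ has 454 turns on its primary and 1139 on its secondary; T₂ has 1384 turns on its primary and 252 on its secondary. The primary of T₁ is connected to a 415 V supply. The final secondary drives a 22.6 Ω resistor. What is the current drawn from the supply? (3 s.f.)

I_supply ≈ 3.83 A

Secondary of T₁: V = 415.00 × 1139/454 = 1041.2 V.
Secondary of T₂: V = 1041.2 × 252/1384 = 189.57 V.
I_load = 189.57/22.6 = 8.3883 A, so P_out = 189.57 × 8.3883 = 1590.2 W.
All ideal ⇒ P_in = P_out, so I_supply = 1590.2/415 = 3.83 A.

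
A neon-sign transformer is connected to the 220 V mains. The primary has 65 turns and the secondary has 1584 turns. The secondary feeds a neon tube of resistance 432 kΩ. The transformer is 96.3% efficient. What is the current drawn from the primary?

V_s = 220 × 1584/65 = 5361.2 V.
I_s = V_s/R = 5361.2/432000 = 0.012410 A.
P_out = V_s I_s = 5361.2 × 0.012410 = 66.534 W.
P_in = P_out/η = 66.534/0.963 = 69.091 W.
I_p = P_in/V_p = 69.091/220 = 0.314 A.

I_p ≈ 0.314 A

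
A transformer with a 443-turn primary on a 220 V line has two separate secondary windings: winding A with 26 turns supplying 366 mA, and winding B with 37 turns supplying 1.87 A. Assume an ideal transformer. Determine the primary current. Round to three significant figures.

V_A = 220 × 26/443 = 12.912 V; V_B = 220 × 37/443 = 18.375 V.
P_out = V_A I_A + V_B I_B = 12.912×0.366 + 18.375×1.87 = 4.7258 + 34.361 = 39.087 W.
Ideal ⇒ P_in = P_out, so I_p = P_out/V_p = 39.087/220 = 0.178 A.

I_p ≈ 0.178 A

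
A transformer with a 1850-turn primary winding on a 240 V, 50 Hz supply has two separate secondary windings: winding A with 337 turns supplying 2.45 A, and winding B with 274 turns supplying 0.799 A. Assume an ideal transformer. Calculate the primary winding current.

I_p ≈ 0.565 A

V_A = 240 × 337/1850 = 43.719 V; V_B = 240 × 274/1850 = 35.546 V.
P_out = V_A I_A + V_B I_B = 43.719×2.45 + 35.546×0.799 = 107.11 + 28.401 = 135.51 W.
Ideal ⇒ P_in = P_out, so I_p = P_out/V_p = 135.51/240 = 0.565 A.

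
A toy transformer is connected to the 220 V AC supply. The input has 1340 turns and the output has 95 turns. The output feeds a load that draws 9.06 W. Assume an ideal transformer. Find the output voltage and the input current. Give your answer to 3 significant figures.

V_out = V_in × N_out/N_in = 220 × 95/1340 = 15.597 V.
I_out = P/V_out = 9.06/15.597 = 0.58088 A.
I_in = I_out × N_out/N_in = 0.58088 × 95/1340 = 0.0412 A.

V_out ≈ 15.6 V, I_in ≈ 0.0412 A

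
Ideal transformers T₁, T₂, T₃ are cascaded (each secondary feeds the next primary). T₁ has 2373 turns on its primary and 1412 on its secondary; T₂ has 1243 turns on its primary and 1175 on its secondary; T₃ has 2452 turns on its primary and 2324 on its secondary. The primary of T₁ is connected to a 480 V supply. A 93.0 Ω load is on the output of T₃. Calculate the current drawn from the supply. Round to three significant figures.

Secondary of T₁: V = 480.00 × 1412/2373 = 285.61 V.
Secondary of T₂: V = 285.61 × 1175/1243 = 269.99 V.
Secondary of T₃: V = 269.99 × 2324/2452 = 255.89 V.
I_load = 255.89/93.0 = 2.7516 A, so P_out = 255.89 × 2.7516 = 704.11 W.
All ideal ⇒ P_in = P_out, so I_supply = 704.11/480 = 1.47 A.

I_supply ≈ 1.47 A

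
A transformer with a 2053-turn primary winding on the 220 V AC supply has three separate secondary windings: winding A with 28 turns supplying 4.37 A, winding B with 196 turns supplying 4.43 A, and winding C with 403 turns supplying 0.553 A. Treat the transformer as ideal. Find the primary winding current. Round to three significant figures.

I_p ≈ 0.591 A

V_A = 220 × 28/2053 = 3.0005 V; V_B = 220 × 196/2053 = 21.003 V; V_C = 220 × 403/2053 = 43.186 V.
P_out = V_A I_A + V_B I_B + V_C I_C = 3.0005×4.37 + 21.003×4.43 + 43.186×0.553 = 13.112 + 93.045 + 23.882 = 130.04 W.
Ideal ⇒ P_in = P_out, so I_p = P_out/V_p = 130.04/220 = 0.591 A.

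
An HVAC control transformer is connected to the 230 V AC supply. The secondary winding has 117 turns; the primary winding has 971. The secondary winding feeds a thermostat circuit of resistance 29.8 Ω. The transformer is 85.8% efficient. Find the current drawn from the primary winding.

I_p ≈ 0.131 A

V_s = 230 × 117/971 = 27.714 V.
I_s = V_s/R = 27.714/29.8 = 0.92999 A.
P_out = V_s I_s = 27.714 × 0.92999 = 25.773 W.
P_in = P_out/η = 25.773/0.858 = 30.039 W.
I_p = P_in/V_p = 30.039/230 = 0.131 A.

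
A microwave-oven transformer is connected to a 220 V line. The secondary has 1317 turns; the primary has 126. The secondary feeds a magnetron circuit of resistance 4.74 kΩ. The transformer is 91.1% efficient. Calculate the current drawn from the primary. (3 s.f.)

I_p ≈ 5.57 A

V_s = 220 × 1317/126 = 2299.5 V.
I_s = V_s/R = 2299.5/4740 = 0.48513 A.
P_out = V_s I_s = 2299.5 × 0.48513 = 1115.6 W.
P_in = P_out/η = 1115.6/0.911 = 1224.6 W.
I_p = P_in/V_p = 1224.6/220 = 5.57 A.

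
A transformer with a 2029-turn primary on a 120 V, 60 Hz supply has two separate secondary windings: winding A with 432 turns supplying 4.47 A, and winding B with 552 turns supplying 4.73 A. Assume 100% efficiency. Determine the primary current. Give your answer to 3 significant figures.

I_p ≈ 2.24 A

V_A = 120 × 432/2029 = 25.550 V; V_B = 120 × 552/2029 = 32.647 V.
P_out = V_A I_A + V_B I_B = 25.550×4.47 + 32.647×4.73 = 114.21 + 154.42 = 268.62 W.
Ideal ⇒ P_in = P_out, so I_p = P_out/V_p = 268.62/120 = 2.24 A.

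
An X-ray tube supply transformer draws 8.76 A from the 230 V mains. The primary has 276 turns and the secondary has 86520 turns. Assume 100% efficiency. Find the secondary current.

I_s ≈ 0.0279 A

I_s/I_p = N_p/N_s, so I_s = 8.76 × 276/86520 = 0.0279 A.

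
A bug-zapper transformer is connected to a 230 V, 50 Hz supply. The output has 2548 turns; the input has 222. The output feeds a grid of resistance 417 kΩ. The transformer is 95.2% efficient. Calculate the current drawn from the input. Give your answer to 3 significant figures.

I_in ≈ 0.0763 A

V_out = 230 × 2548/222 = 2639.8 V.
I_out = V_out/R = 2639.8/417000 = 0.0063305 A.
P_out = V_out I_out = 2639.8 × 0.0063305 = 16.711 W.
P_in = P_out/η = 16.711/0.952 = 17.554 W.
I_in = P_in/V_in = 17.554/230 = 0.0763 A.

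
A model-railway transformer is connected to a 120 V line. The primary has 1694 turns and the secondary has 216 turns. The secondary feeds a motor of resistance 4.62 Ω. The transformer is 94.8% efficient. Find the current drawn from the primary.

I_p ≈ 0.445 A

V_s = 120 × 216/1694 = 15.301 V.
I_s = V_s/R = 15.301/4.62 = 3.3119 A.
P_out = V_s I_s = 15.301 × 3.3119 = 50.676 W.
P_in = P_out/η = 50.676/0.948 = 53.456 W.
I_p = P_in/V_p = 53.456/120 = 0.445 A.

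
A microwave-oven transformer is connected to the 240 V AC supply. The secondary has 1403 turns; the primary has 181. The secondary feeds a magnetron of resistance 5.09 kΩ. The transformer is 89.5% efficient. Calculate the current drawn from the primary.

I_p ≈ 3.17 A

V_s = 240 × 1403/181 = 1860.3 V.
I_s = V_s/R = 1860.3/5090 = 0.36549 A.
P_out = V_s I_s = 1860.3 × 0.36549 = 679.93 W.
P_in = P_out/η = 679.93/0.895 = 759.70 W.
I_p = P_in/V_p = 759.70/240 = 3.17 A.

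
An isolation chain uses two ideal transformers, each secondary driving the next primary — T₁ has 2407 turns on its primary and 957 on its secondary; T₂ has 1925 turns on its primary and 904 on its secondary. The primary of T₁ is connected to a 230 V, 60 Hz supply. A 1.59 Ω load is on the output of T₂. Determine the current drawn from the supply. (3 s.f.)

Secondary of T₁: V = 230.00 × 957/2407 = 91.446 V.
Secondary of T₂: V = 91.446 × 904/1925 = 42.944 V.
I_load = 42.944/1.59 = 27.009 A, so P_out = 42.944 × 27.009 = 1159.9 W.
All ideal ⇒ P_in = P_out, so I_supply = 1159.9/230 = 5.04 A.

I_supply ≈ 5.04 A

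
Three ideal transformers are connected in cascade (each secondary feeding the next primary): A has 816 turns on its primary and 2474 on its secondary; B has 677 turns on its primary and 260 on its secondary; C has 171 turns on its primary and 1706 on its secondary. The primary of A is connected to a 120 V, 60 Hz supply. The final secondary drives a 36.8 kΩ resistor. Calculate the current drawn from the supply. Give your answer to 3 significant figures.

Secondary of A: V = 120.00 × 2474/816 = 363.82 V.
Secondary of B: V = 363.82 × 260/677 = 139.73 V.
Secondary of C: V = 139.73 × 1706/171 = 1394.0 V.
I_load = 1394.0/36800 = 0.037880 A, so P_out = 1394.0 × 0.037880 = 52.804 W.
All ideal ⇒ P_in = P_out, so I_supply = 52.804/120 = 0.440 A.

I_supply ≈ 0.440 A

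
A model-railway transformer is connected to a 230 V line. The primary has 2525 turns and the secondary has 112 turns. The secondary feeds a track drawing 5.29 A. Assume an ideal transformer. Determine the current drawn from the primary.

For an ideal transformer I_p N_p = I_s N_s, so I_p = 5.29 × 112/2525 = 0.235 A.

I_p ≈ 0.235 A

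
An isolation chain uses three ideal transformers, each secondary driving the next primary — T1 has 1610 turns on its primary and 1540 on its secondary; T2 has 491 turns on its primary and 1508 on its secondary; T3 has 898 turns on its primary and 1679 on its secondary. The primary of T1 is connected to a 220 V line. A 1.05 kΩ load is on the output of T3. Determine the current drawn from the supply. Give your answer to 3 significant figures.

After T1: V = 220.00 × 1540/1610 = 210.43 V.
After T2: V = 210.43 × 1508/491 = 646.30 V.
After T3: V = 646.30 × 1679/898 = 1208.4 V.
I_load = 1208.4/1050 = 1.1509 A, so P_out = 1208.4 × 1.1509 = 1390.7 W.
All ideal ⇒ P_in = P_out, so I_supply = 1390.7/220 = 6.32 A.

I_supply ≈ 6.32 A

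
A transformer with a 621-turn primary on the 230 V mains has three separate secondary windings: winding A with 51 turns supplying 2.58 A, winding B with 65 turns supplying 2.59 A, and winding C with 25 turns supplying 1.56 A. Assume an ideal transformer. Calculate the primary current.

V_A = 230 × 51/621 = 18.889 V; V_B = 230 × 65/621 = 24.074 V; V_C = 230 × 25/621 = 9.2593 V.
P_out = V_A I_A + V_B I_B + V_C I_C = 18.889×2.58 + 24.074×2.59 + 9.2593×1.56 = 48.733 + 62.352 + 14.444 = 125.53 W.
Ideal ⇒ P_in = P_out, so I_p = P_out/V_p = 125.53/230 = 0.546 A.

I_p ≈ 0.546 A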